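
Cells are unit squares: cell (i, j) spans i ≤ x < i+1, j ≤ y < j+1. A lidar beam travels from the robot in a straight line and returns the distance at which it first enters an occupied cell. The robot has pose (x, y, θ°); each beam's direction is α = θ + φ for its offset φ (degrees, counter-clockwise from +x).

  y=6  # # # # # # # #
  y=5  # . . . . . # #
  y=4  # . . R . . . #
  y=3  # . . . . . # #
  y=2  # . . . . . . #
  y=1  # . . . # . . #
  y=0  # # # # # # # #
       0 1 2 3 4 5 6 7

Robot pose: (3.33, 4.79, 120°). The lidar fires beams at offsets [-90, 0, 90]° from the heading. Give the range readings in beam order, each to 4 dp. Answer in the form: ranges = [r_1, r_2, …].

ranges = [2.4200, 1.3972, 2.6905]

beam 1: φ=-90°, α=30°
  cosα=0.8660 sinα=0.5000 | (3,4) | tMaxX 0.7736 tMaxY 0.4200 | tΔX 1.1547 tΔY 2.0000
    t=0.4200 [y] (3,5)
    t=0.7736 [x] (4,5)
    t=1.9283 [x] (5,5)
    t=2.4200 [y] (5,6) — stop
  → r_1 = 2.4200
beam 2: φ=0°, α=120°
  cosα=-0.5000 sinα=0.8660 | (3,4) | tMaxX 0.6600 tMaxY 0.2425 | tΔX 2.0000 tΔY 1.1547
    t=0.2425 [y] (3,5)
    t=0.6600 [x] (2,5)
    t=1.3972 [y] (2,6) — stop
  → r_2 = 1.3972
beam 3: φ=90°, α=210°
  cosα=-0.8660 sinα=-0.5000 | (3,4) | tMaxX 0.3811 tMaxY 1.5800 | tΔX 1.1547 tΔY 2.0000
    t=0.3811 [x] (2,4)
    t=1.5358 [x] (1,4)
    t=1.5800 [y] (1,3)
    t=2.6905 [x] (0,3) — stop
  → r_3 = 2.6905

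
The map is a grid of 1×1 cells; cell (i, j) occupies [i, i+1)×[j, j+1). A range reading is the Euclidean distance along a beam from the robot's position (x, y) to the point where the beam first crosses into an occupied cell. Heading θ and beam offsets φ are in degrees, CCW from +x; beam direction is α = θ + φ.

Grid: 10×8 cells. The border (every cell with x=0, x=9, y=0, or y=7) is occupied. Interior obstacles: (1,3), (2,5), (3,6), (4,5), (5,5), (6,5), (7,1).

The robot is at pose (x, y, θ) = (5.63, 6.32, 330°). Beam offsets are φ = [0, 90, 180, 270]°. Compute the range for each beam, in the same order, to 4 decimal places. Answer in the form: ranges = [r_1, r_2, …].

ranges = [0.6400, 0.7852, 1.3600, 0.3695]

beam 1: φ=0°, α=330°
  dir = (cos 330°, sin 330°) = (0.8660, -0.5000); from cell (5,6)
  next x-line at t=0.4272, next y-line at t=0.6400; Δt_x=1.1547, Δt_y=2.0000
    x: enter (6,6) at t=0.4272
    y: enter (6,5) at t=0.6400 ← occupied
  → r_1 = 0.6400
beam 2: φ=90°, α=60°
  dir = (cos 60°, sin 60°) = (0.5000, 0.8660); from cell (5,6)
  next x-line at t=0.7400, next y-line at t=0.7852; Δt_x=2.0000, Δt_y=1.1547
    x: enter (6,6) at t=0.7400
    y: enter (6,7) at t=0.7852 ← occupied
  → r_2 = 0.7852
beam 3: φ=180°, α=150°
  dir = (cos 150°, sin 150°) = (-0.8660, 0.5000); from cell (5,6)
  next x-line at t=0.7275, next y-line at t=1.3600; Δt_x=1.1547, Δt_y=2.0000
    x: enter (4,6) at t=0.7275
    y: enter (4,7) at t=1.3600 ← occupied
  → r_3 = 1.3600
beam 4: φ=270°, α=240°
  dir = (cos 240°, sin 240°) = (-0.5000, -0.8660); from cell (5,6)
  next x-line at t=1.2600, next y-line at t=0.3695; Δt_x=2.0000, Δt_y=1.1547
    y: enter (5,5) at t=0.3695 ← occupied
  → r_4 = 0.3695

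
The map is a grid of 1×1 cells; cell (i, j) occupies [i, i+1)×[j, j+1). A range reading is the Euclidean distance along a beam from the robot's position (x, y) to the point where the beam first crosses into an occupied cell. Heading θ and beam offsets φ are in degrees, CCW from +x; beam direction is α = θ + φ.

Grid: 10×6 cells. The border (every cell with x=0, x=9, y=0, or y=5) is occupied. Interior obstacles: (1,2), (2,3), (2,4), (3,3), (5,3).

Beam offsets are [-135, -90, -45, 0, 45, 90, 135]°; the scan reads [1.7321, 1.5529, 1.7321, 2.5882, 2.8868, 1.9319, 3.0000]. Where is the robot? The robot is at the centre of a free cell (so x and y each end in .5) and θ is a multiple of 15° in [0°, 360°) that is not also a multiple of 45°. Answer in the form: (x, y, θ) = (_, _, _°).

(x, y, θ) = (7.5, 2.5, 75°)

The pose lattice has 27·16 = 432 candidates. Test each by forward raycasting.
  (8.5, 3.5, 75°): beam 1 = 1.0000 ≠ 1.7321 ✗
  (3.5, 2.5, 30°): beam 1 = 1.5529 ≠ 1.7321 ✗
  (2.5, 1.5, 255°): beam 1 = 1.0000 ≠ 1.7321 ✗
  (5.5, 1.5, 210°): beam 1 = 1.5529 ≠ 1.7321 ✗
  …
  (7.5, 2.5, 75°): r_1=1.7321, r_2=1.5529, r_3=1.7321, r_4=2.5882, r_5=2.8868, r_6=1.9319, r_7=3.0000 — all match ✓
Only this pose fits every beam.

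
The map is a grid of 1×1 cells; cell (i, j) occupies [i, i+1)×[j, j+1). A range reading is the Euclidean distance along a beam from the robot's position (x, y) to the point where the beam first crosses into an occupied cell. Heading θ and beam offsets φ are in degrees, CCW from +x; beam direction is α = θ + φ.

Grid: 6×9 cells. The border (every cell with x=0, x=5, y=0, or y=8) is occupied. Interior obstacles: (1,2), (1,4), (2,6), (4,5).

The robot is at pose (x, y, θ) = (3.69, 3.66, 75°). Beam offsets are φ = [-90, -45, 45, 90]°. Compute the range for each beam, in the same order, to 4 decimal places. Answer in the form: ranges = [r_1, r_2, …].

ranges = [1.3562, 1.5127, 2.7020, 1.7496]

beam 1: φ=-90°, α=345°
  direction (0.9659, -0.2588); cell (3,3); t to first gridline: x 0.3209, y 2.5500 (then +1.0353 / +3.8637)
    (4,3) via x @ 0.3209
    (5,3) via x @ 1.3562  # hit
  → r_1 = 1.3562
beam 2: φ=-45°, α=30°
  direction (0.8660, 0.5000); cell (3,3); t to first gridline: x 0.3580, y 0.6800 (then +1.1547 / +2.0000)
    (4,3) via x @ 0.3580
    (4,4) via y @ 0.6800
    (5,4) via x @ 1.5127  # hit
  → r_2 = 1.5127
beam 3: φ=45°, α=120°
  direction (-0.5000, 0.8660); cell (3,3); t to first gridline: x 1.3800, y 0.3926 (then +2.0000 / +1.1547)
    (3,4) via y @ 0.3926
    (2,4) via x @ 1.3800
    (2,5) via y @ 1.5473
    (2,6) via y @ 2.7020  # hit
  → r_3 = 2.7020
beam 4: φ=90°, α=165°
  direction (-0.9659, 0.2588); cell (3,3); t to first gridline: x 0.7143, y 1.3137 (then +1.0353 / +3.8637)
    (2,3) via x @ 0.7143
    (2,4) via y @ 1.3137
    (1,4) via x @ 1.7496  # hit
  → r_4 = 1.7496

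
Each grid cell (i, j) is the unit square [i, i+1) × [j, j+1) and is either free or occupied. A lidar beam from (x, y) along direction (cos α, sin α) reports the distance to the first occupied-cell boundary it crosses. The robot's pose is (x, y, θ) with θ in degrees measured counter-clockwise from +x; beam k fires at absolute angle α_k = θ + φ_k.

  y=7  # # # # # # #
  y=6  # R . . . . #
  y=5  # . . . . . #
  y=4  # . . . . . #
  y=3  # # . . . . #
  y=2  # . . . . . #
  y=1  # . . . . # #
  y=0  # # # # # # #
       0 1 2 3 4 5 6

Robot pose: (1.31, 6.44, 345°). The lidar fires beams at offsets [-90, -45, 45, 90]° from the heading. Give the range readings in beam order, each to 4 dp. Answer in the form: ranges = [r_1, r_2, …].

beam 1: φ=-90°, α=255°
  dir = (cos 255°, sin 255°) = (-0.2588, -0.9659); from cell (1,6)
  next x-line at t=1.1977, next y-line at t=0.4555; Δt_x=3.8637, Δt_y=1.0353
    y: enter (1,5) at t=0.4555
    x: enter (0,5) at t=1.1977 ← occupied
  → r_1 = 1.1977
beam 2: φ=-45°, α=300°
  dir = (cos 300°, sin 300°) = (0.5000, -0.8660); from cell (1,6)
  next x-line at t=1.3800, next y-line at t=0.5081; Δt_x=2.0000, Δt_y=1.1547
    y: enter (1,5) at t=0.5081
    x: enter (2,5) at t=1.3800
    y: enter (2,4) at t=1.6628
    y: enter (2,3) at t=2.8175
    x: enter (3,3) at t=3.3800
    y: enter (3,2) at t=3.9722
    y: enter (3,1) at t=5.1269
    x: enter (4,1) at t=5.3800
    y: enter (4,0) at t=6.2816 ← occupied
  → r_2 = 6.2816
beam 3: φ=45°, α=30°
  dir = (cos 30°, sin 30°) = (0.8660, 0.5000); from cell (1,6)
  next x-line at t=0.7967, next y-line at t=1.1200; Δt_x=1.1547, Δt_y=2.0000
    x: enter (2,6) at t=0.7967
    y: enter (2,7) at t=1.1200 ← occupied
  → r_3 = 1.1200
beam 4: φ=90°, α=75°
  dir = (cos 75°, sin 75°) = (0.2588, 0.9659); from cell (1,6)
  next x-line at t=2.6660, next y-line at t=0.5798; Δt_x=3.8637, Δt_y=1.0353
    y: enter (1,7) at t=0.5798 ← occupied
  → r_4 = 0.5798

ranges = [1.1977, 6.2816, 1.1200, 0.5798]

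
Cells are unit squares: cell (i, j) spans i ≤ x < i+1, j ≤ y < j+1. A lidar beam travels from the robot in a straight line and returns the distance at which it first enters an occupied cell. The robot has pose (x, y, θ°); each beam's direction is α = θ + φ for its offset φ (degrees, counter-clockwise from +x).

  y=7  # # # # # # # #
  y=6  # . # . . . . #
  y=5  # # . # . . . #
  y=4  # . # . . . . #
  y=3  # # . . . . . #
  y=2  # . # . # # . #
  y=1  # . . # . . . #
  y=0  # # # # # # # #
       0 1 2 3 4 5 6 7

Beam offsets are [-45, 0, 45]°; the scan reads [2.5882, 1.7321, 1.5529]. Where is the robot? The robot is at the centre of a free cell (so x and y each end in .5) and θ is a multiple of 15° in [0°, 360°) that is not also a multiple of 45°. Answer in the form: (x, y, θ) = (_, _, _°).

(x, y, θ) = (4.5, 5.5, 60°)

Candidates: 27 free-cell centres × 16 headings = 432 poses. Raycast each; keep the one whose scan matches to 4 dp.
  (1.5, 4.5, 195°): beam 1 = 0.5774 ≠ 2.5882 ✗
  (6.5, 1.5, 165°): beam 1 = 1.0000 ≠ 2.5882 ✗
  (3.5, 4.5, 285°): beam 1 = 1.7321 ≠ 2.5882 ✗
  (5.5, 1.5, 255°): beam 1 = 1.0000 ≠ 2.5882 ✗
  (6.5, 3.5, 330°): beam 1 = 1.9319 ≠ 2.5882 ✗
  …
  (4.5, 5.5, 60°): r_1=2.5882, r_2=1.7321, r_3=1.5529 — all match ✓
No second candidate reproduces the full scan.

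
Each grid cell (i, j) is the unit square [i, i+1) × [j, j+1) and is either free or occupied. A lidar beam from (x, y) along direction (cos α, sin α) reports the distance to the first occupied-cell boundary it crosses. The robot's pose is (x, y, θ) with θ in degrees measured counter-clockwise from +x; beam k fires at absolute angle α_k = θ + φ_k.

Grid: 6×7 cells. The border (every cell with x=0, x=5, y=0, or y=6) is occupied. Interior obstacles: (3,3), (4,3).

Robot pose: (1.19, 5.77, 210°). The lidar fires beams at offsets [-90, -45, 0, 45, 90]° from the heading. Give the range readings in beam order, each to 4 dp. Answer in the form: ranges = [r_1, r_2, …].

beam 1: φ=-90°, α=120°
  d=(-0.5000,0.8660)  start (1,5)  tX=0.3800 tY=0.2656  stride 1/|dx|=2.0000 1/|dy|=1.1547
    cross y-line → (1,6), t=0.2656 (wall)
  → r_1 = 0.2656
beam 2: φ=-45°, α=165°
  d=(-0.9659,0.2588)  start (1,5)  tX=0.1967 tY=0.8887  stride 1/|dx|=1.0353 1/|dy|=3.8637
    cross x-line → (0,5), t=0.1967 (wall)
  → r_2 = 0.1967
beam 3: φ=0°, α=210°
  d=(-0.8660,-0.5000)  start (1,5)  tX=0.2194 tY=1.5400  stride 1/|dx|=1.1547 1/|dy|=2.0000
    cross x-line → (0,5), t=0.2194 (wall)
  → r_3 = 0.2194
beam 4: φ=45°, α=255°
  d=(-0.2588,-0.9659)  start (1,5)  tX=0.7341 tY=0.7972  stride 1/|dx|=3.8637 1/|dy|=1.0353
    cross x-line → (0,5), t=0.7341 (wall)
  → r_4 = 0.7341
beam 5: φ=90°, α=300°
  d=(0.5000,-0.8660)  start (1,5)  tX=1.6200 tY=0.8891  stride 1/|dx|=2.0000 1/|dy|=1.1547
    cross y-line → (1,4), t=0.8891
    cross x-line → (2,4), t=1.6200
    cross y-line → (2,3), t=2.0438
    cross y-line → (2,2), t=3.1985
    cross x-line → (3,2), t=3.6200
    cross y-line → (3,1), t=4.3532
    cross y-line → (3,0), t=5.5079 (wall)
  → r_5 = 5.5079

ranges = [0.2656, 0.1967, 0.2194, 0.7341, 5.5079]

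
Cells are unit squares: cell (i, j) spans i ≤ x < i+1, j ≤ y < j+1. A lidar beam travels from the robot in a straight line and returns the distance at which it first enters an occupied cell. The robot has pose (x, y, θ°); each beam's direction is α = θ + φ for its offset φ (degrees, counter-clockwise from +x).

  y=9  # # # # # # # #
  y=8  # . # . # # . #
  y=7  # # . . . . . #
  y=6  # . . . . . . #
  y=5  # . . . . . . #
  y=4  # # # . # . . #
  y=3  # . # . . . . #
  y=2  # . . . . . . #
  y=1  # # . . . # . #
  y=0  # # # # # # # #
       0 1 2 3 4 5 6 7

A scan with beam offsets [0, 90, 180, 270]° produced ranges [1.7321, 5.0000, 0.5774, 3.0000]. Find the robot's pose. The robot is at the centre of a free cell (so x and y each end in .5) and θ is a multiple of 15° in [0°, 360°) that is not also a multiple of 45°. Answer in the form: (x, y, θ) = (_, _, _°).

(x, y, θ) = (5.5, 4.5, 30°)

Candidates: 38 free-cell centres × 16 headings = 608 poses. Raycast each; keep the one whose scan matches to 4 dp.
  (2.5, 5.5, 195°): beam 1 = 1.5529 ≠ 1.7321 ✗
  (2.5, 5.5, 105°): beam 1 = 1.9319 ≠ 1.7321 ✗
  (5.5, 3.5, 300°): beam 1 = 2.8868 ≠ 1.7321 ✗
  (1.5, 5.5, 330°): beam 1 = 1.0000 ≠ 1.7321 ✗
  …
  (5.5, 4.5, 30°): r_1=1.7321, r_2=5.0000, r_3=0.5774, r_4=3.0000 — all match ✓
No second candidate reproduces the full scan.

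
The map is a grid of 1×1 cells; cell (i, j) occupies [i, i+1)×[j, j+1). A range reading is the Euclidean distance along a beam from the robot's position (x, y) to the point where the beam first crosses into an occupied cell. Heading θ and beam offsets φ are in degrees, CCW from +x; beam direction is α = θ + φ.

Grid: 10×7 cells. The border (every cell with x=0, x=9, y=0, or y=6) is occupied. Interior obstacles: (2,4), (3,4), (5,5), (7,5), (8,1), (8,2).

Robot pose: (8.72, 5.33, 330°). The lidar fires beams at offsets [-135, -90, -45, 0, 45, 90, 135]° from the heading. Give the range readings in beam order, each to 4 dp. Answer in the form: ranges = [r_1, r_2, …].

beam 1: φ=-135°, α=195°
  dir = (cos 195°, sin 195°) = (-0.9659, -0.2588); from cell (8,5)
  next x-line at t=0.7454, next y-line at t=1.2750; Δt_x=1.0353, Δt_y=3.8637
    x: enter (7,5) at t=0.7454 ← occupied
  → r_1 = 0.7454
beam 2: φ=-90°, α=240°
  dir = (cos 240°, sin 240°) = (-0.5000, -0.8660); from cell (8,5)
  next x-line at t=1.4400, next y-line at t=0.3811; Δt_x=2.0000, Δt_y=1.1547
    y: enter (8,4) at t=0.3811
    x: enter (7,4) at t=1.4400
    y: enter (7,3) at t=1.5358
    y: enter (7,2) at t=2.6905
    x: enter (6,2) at t=3.4400
    y: enter (6,1) at t=3.8452
    y: enter (6,0) at t=4.9999 ← occupied
  → r_2 = 4.9999
beam 3: φ=-45°, α=285°
  dir = (cos 285°, sin 285°) = (0.2588, -0.9659); from cell (8,5)
  next x-line at t=1.0818, next y-line at t=0.3416; Δt_x=3.8637, Δt_y=1.0353
    y: enter (8,4) at t=0.3416
    x: enter (9,4) at t=1.0818 ← occupied
  → r_3 = 1.0818
beam 4: φ=0°, α=330°
  dir = (cos 330°, sin 330°) = (0.8660, -0.5000); from cell (8,5)
  next x-line at t=0.3233, next y-line at t=0.6600; Δt_x=1.1547, Δt_y=2.0000
    x: enter (9,5) at t=0.3233 ← occupied
  → r_4 = 0.3233
beam 5: φ=45°, α=15°
  dir = (cos 15°, sin 15°) = (0.9659, 0.2588); from cell (8,5)
  next x-line at t=0.2899, next y-line at t=2.5887; Δt_x=1.0353, Δt_y=3.8637
    x: enter (9,5) at t=0.2899 ← occupied
  → r_5 = 0.2899
beam 6: φ=90°, α=60°
  dir = (cos 60°, sin 60°) = (0.5000, 0.8660); from cell (8,5)
  next x-line at t=0.5600, next y-line at t=0.7736; Δt_x=2.0000, Δt_y=1.1547
    x: enter (9,5) at t=0.5600 ← occupied
  → r_6 = 0.5600
beam 7: φ=135°, α=105°
  dir = (cos 105°, sin 105°) = (-0.2588, 0.9659); from cell (8,5)
  next x-line at t=2.7819, next y-line at t=0.6936; Δt_x=3.8637, Δt_y=1.0353
    y: enter (8,6) at t=0.6936 ← occupied
  → r_7 = 0.6936

ranges = [0.7454, 4.9999, 1.0818, 0.3233, 0.2899, 0.5600, 0.6936]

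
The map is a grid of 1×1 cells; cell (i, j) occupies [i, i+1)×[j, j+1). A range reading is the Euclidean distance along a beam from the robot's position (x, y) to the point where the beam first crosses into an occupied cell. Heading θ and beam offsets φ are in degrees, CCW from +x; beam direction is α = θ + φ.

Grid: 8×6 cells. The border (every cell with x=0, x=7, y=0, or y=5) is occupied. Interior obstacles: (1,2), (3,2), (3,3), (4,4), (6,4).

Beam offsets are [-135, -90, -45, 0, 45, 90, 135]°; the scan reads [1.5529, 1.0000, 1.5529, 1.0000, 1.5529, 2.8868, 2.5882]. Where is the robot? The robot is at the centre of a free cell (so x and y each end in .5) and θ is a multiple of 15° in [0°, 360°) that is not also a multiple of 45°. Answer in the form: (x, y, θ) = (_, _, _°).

(x, y, θ) = (5.5, 3.5, 150°)

The pose lattice has 19·16 = 304 candidates. Test each by forward raycasting.
  (5.5, 2.5, 30°): beam 2 = 1.7321 ≠ 1.0000 ✗
  (6.5, 3.5, 165°): beam 1 = 0.5774 ≠ 1.5529 ✗
  (6.5, 3.5, 15°): beam 1 = 2.8868 ≠ 1.5529 ✗
  (3.5, 1.5, 330°): beam 1 = 1.9319 ≠ 1.5529 ✗
  …
  (5.5, 3.5, 150°): r_1=1.5529, r_2=1.0000, r_3=1.5529, r_4=1.0000, r_5=1.5529, r_6=2.8868, r_7=2.5882 — all match ✓
Unique over the lattice → pose = (5.5, 3.5, 150°).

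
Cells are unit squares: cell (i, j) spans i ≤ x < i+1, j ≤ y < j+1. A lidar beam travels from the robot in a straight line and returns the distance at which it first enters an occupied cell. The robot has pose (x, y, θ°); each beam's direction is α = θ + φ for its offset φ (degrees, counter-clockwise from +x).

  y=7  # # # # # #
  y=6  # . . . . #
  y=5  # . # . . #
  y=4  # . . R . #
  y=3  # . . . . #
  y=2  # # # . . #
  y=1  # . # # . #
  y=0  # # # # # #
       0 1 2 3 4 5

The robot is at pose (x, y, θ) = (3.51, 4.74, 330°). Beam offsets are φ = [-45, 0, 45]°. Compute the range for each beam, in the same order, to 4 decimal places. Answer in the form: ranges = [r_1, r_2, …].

ranges = [3.8719, 1.7205, 1.5426]

beam 1: φ=-45°, α=285°
  d=(0.2588,-0.9659)  start (3,4)  tX=1.8932 tY=0.7661  stride 1/|dx|=3.8637 1/|dy|=1.0353
    cross y-line → (3,3), t=0.7661
    cross y-line → (3,2), t=1.8014
    cross x-line → (4,2), t=1.8932
    cross y-line → (4,1), t=2.8367
    cross y-line → (4,0), t=3.8719 (wall)
  → r_1 = 3.8719
beam 2: φ=0°, α=330°
  d=(0.8660,-0.5000)  start (3,4)  tX=0.5658 tY=1.4800  stride 1/|dx|=1.1547 1/|dy|=2.0000
    cross x-line → (4,4), t=0.5658
    cross y-line → (4,3), t=1.4800
    cross x-line → (5,3), t=1.7205 (wall)
  → r_2 = 1.7205
beam 3: φ=45°, α=15°
  d=(0.9659,0.2588)  start (3,4)  tX=0.5073 tY=1.0046  stride 1/|dx|=1.0353 1/|dy|=3.8637
    cross x-line → (4,4), t=0.5073
    cross y-line → (4,5), t=1.0046
    cross x-line → (5,5), t=1.5426 (wall)
  → r_3 = 1.5426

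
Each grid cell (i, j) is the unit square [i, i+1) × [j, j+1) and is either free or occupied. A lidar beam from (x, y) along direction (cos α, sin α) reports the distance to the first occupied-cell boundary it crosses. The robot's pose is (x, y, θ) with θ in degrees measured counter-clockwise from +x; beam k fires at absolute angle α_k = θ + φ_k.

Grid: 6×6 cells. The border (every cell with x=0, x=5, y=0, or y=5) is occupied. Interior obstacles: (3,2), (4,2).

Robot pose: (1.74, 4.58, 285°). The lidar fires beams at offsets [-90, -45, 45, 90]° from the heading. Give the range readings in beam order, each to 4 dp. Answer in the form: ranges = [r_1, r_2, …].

ranges = [0.7661, 1.4800, 3.1600, 1.6228]

beam 1: φ=-90°, α=195°
  cosα=-0.9659 sinα=-0.2588 | (1,4) | tMaxX 0.7661 tMaxY 2.2409 | tΔX 1.0353 tΔY 3.8637
    t=0.7661 [x] (0,4) — stop
  → r_1 = 0.7661
beam 2: φ=-45°, α=240°
  cosα=-0.5000 sinα=-0.8660 | (1,4) | tMaxX 1.4800 tMaxY 0.6697 | tΔX 2.0000 tΔY 1.1547
    t=0.6697 [y] (1,3)
    t=1.4800 [x] (0,3) — stop
  → r_2 = 1.4800
beam 3: φ=45°, α=330°
  cosα=0.8660 sinα=-0.5000 | (1,4) | tMaxX 0.3002 tMaxY 1.1600 | tΔX 1.1547 tΔY 2.0000
    t=0.3002 [x] (2,4)
    t=1.1600 [y] (2,3)
    t=1.4549 [x] (3,3)
    t=2.6096 [x] (4,3)
    t=3.1600 [y] (4,2) — stop
  → r_3 = 3.1600
beam 4: φ=90°, α=15°
  cosα=0.9659 sinα=0.2588 | (1,4) | tMaxX 0.2692 tMaxY 1.6228 | tΔX 1.0353 tΔY 3.8637
    t=0.2692 [x] (2,4)
    t=1.3044 [x] (3,4)
    t=1.6228 [y] (3,5) — stop
  → r_4 = 1.6228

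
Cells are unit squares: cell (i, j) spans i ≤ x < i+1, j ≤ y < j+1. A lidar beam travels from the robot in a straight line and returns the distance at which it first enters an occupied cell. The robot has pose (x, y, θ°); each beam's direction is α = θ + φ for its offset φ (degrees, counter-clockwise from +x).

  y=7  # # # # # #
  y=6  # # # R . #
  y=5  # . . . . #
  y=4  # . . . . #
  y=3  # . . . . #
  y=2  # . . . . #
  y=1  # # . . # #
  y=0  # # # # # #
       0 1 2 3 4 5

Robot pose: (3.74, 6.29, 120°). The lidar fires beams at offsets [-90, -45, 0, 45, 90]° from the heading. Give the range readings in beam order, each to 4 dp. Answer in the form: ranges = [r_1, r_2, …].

beam 1: φ=-90°, α=30°
  d=(0.8660,0.5000)  start (3,6)  tX=0.3002 tY=1.4200  stride 1/|dx|=1.1547 1/|dy|=2.0000
    cross x-line → (4,6), t=0.3002
    cross y-line → (4,7), t=1.4200 (wall)
  → r_1 = 1.4200
beam 2: φ=-45°, α=75°
  d=(0.2588,0.9659)  start (3,6)  tX=1.0046 tY=0.7350  stride 1/|dx|=3.8637 1/|dy|=1.0353
    cross y-line → (3,7), t=0.7350 (wall)
  → r_2 = 0.7350
beam 3: φ=0°, α=120°
  d=(-0.5000,0.8660)  start (3,6)  tX=1.4800 tY=0.8198  stride 1/|dx|=2.0000 1/|dy|=1.1547
    cross y-line → (3,7), t=0.8198 (wall)
  → r_3 = 0.8198
beam 4: φ=45°, α=165°
  d=(-0.9659,0.2588)  start (3,6)  tX=0.7661 tY=2.7432  stride 1/|dx|=1.0353 1/|dy|=3.8637
    cross x-line → (2,6), t=0.7661 (wall)
  → r_4 = 0.7661
beam 5: φ=90°, α=210°
  d=(-0.8660,-0.5000)  start (3,6)  tX=0.8545 tY=0.5800  stride 1/|dx|=1.1547 1/|dy|=2.0000
    cross y-line → (3,5), t=0.5800
    cross x-line → (2,5), t=0.8545
    cross x-line → (1,5), t=2.0092
    cross y-line → (1,4), t=2.5800
    cross x-line → (0,4), t=3.1639 (wall)
  → r_5 = 3.1639

ranges = [1.4200, 0.7350, 0.8198, 0.7661, 3.1639]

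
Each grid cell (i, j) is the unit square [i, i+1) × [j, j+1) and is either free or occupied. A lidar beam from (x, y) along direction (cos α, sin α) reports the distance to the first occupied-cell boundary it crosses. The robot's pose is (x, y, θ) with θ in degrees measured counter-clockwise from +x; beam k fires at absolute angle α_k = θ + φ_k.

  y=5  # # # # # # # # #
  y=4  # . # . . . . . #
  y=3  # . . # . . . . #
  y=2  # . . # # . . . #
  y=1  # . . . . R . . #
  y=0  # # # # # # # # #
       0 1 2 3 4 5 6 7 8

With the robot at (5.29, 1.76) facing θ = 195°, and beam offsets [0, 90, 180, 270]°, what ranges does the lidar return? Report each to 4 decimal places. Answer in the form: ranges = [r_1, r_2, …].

ranges = [2.9364, 0.7868, 2.8056, 1.1205]

beam 1: φ=0°, α=195°
  cosα=-0.9659 sinα=-0.2588 | (5,1) | tMaxX 0.3002 tMaxY 2.9364 | tΔX 1.0353 tΔY 3.8637
    t=0.3002 [x] (4,1)
    t=1.3355 [x] (3,1)
    t=2.3708 [x] (2,1)
    t=2.9364 [y] (2,0) — stop
  → r_1 = 2.9364
beam 2: φ=90°, α=285°
  cosα=0.2588 sinα=-0.9659 | (5,1) | tMaxX 2.7432 tMaxY 0.7868 | tΔX 3.8637 tΔY 1.0353
    t=0.7868 [y] (5,0) — stop
  → r_2 = 0.7868
beam 3: φ=180°, α=15°
  cosα=0.9659 sinα=0.2588 | (5,1) | tMaxX 0.7350 tMaxY 0.9273 | tΔX 1.0353 tΔY 3.8637
    t=0.7350 [x] (6,1)
    t=0.9273 [y] (6,2)
    t=1.7703 [x] (7,2)
    t=2.8056 [x] (8,2) — stop
  → r_3 = 2.8056
beam 4: φ=270°, α=105°
  cosα=-0.2588 sinα=0.9659 | (5,1) | tMaxX 1.1205 tMaxY 0.2485 | tΔX 3.8637 tΔY 1.0353
    t=0.2485 [y] (5,2)
    t=1.1205 [x] (4,2) — stop
  → r_4 = 1.1205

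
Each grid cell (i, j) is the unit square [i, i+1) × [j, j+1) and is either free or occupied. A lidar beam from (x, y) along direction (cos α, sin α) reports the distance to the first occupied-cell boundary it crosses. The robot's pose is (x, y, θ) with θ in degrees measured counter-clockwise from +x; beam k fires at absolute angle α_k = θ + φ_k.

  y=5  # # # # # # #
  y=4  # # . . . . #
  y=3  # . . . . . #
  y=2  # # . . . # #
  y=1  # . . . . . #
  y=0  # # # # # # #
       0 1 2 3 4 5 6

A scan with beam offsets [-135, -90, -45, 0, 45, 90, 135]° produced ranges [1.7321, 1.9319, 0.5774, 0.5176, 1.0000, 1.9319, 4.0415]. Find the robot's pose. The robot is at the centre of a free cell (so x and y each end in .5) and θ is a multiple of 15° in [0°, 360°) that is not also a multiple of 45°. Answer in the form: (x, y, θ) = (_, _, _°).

Candidates: 17 free-cell centres × 16 headings = 272 poses. Raycast each; keep the one whose scan matches to 4 dp.
  (4.5, 2.5, 15°): beam 2 = 1.5529 ≠ 1.9319 ✗
  (5.5, 4.5, 330°): beam 1 = 4.6587 ≠ 1.7321 ✗
  (2.5, 1.5, 195°): beam 1 = 4.0415 ≠ 1.7321 ✗
  …
  (3.5, 1.5, 285°): r_1=1.7321, r_2=1.9319, r_3=0.5774, r_4=0.5176, r_5=1.0000, r_6=1.9319, r_7=4.0415 — all match ✓
Unique over the lattice → pose = (3.5, 1.5, 285°).

(x, y, θ) = (3.5, 1.5, 285°)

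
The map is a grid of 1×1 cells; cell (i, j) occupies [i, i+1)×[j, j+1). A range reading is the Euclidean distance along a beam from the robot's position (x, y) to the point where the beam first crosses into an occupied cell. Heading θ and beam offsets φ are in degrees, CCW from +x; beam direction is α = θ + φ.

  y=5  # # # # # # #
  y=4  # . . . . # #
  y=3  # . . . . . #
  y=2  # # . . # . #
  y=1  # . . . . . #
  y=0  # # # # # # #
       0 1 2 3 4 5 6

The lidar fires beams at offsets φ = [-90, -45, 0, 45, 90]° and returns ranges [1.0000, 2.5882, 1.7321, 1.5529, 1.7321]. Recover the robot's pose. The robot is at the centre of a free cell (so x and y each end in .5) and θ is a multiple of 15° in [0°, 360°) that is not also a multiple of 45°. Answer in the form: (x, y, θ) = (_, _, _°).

Candidates: 17 free-cell centres × 16 headings = 272 poses. Raycast each; keep the one whose scan matches to 4 dp.
  (2.5, 2.5, 60°): beam 1 = 3.0000 ≠ 1.0000 ✗
  (3.5, 1.5, 240°): beam 1 = 1.7321 ≠ 1.0000 ✗
  (1.5, 3.5, 285°): beam 1 = 0.5176 ≠ 1.0000 ✗
  …
  (3.5, 3.5, 30°): r_1=1.0000, r_2=2.5882, r_3=1.7321, r_4=1.5529, r_5=1.7321 — all match ✓
No second candidate reproduces the full scan.

(x, y, θ) = (3.5, 3.5, 30°)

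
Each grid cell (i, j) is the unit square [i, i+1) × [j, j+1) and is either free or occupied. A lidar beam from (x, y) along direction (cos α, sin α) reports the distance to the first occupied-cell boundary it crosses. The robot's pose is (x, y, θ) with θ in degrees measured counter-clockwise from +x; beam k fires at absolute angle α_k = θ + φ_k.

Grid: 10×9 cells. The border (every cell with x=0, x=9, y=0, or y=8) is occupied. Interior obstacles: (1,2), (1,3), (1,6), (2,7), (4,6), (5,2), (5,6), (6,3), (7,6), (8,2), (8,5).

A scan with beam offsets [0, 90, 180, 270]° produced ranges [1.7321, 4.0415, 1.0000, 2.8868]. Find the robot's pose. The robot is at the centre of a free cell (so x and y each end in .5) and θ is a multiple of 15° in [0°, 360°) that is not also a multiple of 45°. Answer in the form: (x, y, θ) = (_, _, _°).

The pose lattice has 45·16 = 720 candidates. Test each by forward raycasting.
  (8.5, 4.5, 330°): beam 1 = 0.5774 ≠ 1.7321 ✗
  (2.5, 5.5, 285°): beam 1 = 4.6587 ≠ 1.7321 ✗
  (3.5, 1.5, 285°): beam 1 = 0.5176 ≠ 1.7321 ✗
  (5.5, 1.5, 255°): beam 1 = 0.5176 ≠ 1.7321 ✗
  …
  (5.5, 4.5, 120°): r_1=1.7321, r_2=4.0415, r_3=1.0000, r_4=2.8868 — all match ✓
Only this pose fits every beam.

(x, y, θ) = (5.5, 4.5, 120°)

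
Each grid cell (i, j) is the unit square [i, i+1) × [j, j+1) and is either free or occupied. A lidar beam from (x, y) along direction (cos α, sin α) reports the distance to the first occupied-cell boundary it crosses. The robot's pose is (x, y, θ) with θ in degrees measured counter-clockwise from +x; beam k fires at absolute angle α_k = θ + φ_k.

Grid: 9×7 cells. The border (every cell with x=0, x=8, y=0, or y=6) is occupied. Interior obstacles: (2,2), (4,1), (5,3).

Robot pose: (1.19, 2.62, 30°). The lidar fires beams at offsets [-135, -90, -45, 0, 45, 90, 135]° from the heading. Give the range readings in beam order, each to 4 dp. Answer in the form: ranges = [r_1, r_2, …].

ranges = [0.7341, 1.8706, 0.8386, 6.7600, 3.4992, 0.3800, 0.1967]

beam 1: φ=-135°, α=255°
  dir = (cos 255°, sin 255°) = (-0.2588, -0.9659); from cell (1,2)
  next x-line at t=0.7341, next y-line at t=0.6419; Δt_x=3.8637, Δt_y=1.0353
    y: enter (1,1) at t=0.6419
    x: enter (0,1) at t=0.7341 ← occupied
  → r_1 = 0.7341
beam 2: φ=-90°, α=300°
  dir = (cos 300°, sin 300°) = (0.5000, -0.8660); from cell (1,2)
  next x-line at t=1.6200, next y-line at t=0.7159; Δt_x=2.0000, Δt_y=1.1547
    y: enter (1,1) at t=0.7159
    x: enter (2,1) at t=1.6200
    y: enter (2,0) at t=1.8706 ← occupied
  → r_2 = 1.8706
beam 3: φ=-45°, α=345°
  dir = (cos 345°, sin 345°) = (0.9659, -0.2588); from cell (1,2)
  next x-line at t=0.8386, next y-line at t=2.3955; Δt_x=1.0353, Δt_y=3.8637
    x: enter (2,2) at t=0.8386 ← occupied
  → r_3 = 0.8386
beam 4: φ=0°, α=30°
  dir = (cos 30°, sin 30°) = (0.8660, 0.5000); from cell (1,2)
  next x-line at t=0.9353, next y-line at t=0.7600; Δt_x=1.1547, Δt_y=2.0000
    y: enter (1,3) at t=0.7600
    x: enter (2,3) at t=0.9353
    x: enter (3,3) at t=2.0900
    y: enter (3,4) at t=2.7600
    x: enter (4,4) at t=3.2447
    x: enter (5,4) at t=4.3994
    y: enter (5,5) at t=4.7600
    x: enter (6,5) at t=5.5541
    x: enter (7,5) at t=6.7088
    y: enter (7,6) at t=6.7600 ← occupied
  → r_4 = 6.7600
beam 5: φ=45°, α=75°
  dir = (cos 75°, sin 75°) = (0.2588, 0.9659); from cell (1,2)
  next x-line at t=3.1296, next y-line at t=0.3934; Δt_x=3.8637, Δt_y=1.0353
    y: enter (1,3) at t=0.3934
    y: enter (1,4) at t=1.4287
    y: enter (1,5) at t=2.4640
    x: enter (2,5) at t=3.1296
    y: enter (2,6) at t=3.4992 ← occupied
  → r_5 = 3.4992
beam 6: φ=90°, α=120°
  dir = (cos 120°, sin 120°) = (-0.5000, 0.8660); from cell (1,2)
  next x-line at t=0.3800, next y-line at t=0.4388; Δt_x=2.0000, Δt_y=1.1547
    x: enter (0,2) at t=0.3800 ← occupied
  → r_6 = 0.3800
beam 7: φ=135°, α=165°
  dir = (cos 165°, sin 165°) = (-0.9659, 0.2588); from cell (1,2)
  next x-line at t=0.1967, next y-line at t=1.4682; Δt_x=1.0353, Δt_y=3.8637
    x: enter (0,2) at t=0.1967 ← occupied
  → r_7 = 0.1967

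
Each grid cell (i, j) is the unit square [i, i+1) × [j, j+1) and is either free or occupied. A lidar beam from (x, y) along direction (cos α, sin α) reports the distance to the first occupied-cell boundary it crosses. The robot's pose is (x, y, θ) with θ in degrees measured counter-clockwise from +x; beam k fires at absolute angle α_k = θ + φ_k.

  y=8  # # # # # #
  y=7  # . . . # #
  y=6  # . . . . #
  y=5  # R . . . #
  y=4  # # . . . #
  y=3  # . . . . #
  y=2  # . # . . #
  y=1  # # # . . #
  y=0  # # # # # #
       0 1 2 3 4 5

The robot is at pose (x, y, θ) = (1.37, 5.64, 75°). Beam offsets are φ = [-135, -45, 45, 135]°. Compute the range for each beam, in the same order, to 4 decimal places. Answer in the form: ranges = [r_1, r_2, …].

ranges = [0.7390, 3.0369, 0.7400, 0.4272]

beam 1: φ=-135°, α=300°
  dir = (cos 300°, sin 300°) = (0.5000, -0.8660); from cell (1,5)
  next x-line at t=1.2600, next y-line at t=0.7390; Δt_x=2.0000, Δt_y=1.1547
    y: enter (1,4) at t=0.7390 ← occupied
  → r_1 = 0.7390
beam 2: φ=-45°, α=30°
  dir = (cos 30°, sin 30°) = (0.8660, 0.5000); from cell (1,5)
  next x-line at t=0.7275, next y-line at t=0.7200; Δt_x=1.1547, Δt_y=2.0000
    y: enter (1,6) at t=0.7200
    x: enter (2,6) at t=0.7275
    x: enter (3,6) at t=1.8822
    y: enter (3,7) at t=2.7200
    x: enter (4,7) at t=3.0369 ← occupied
  → r_2 = 3.0369
beam 3: φ=45°, α=120°
  dir = (cos 120°, sin 120°) = (-0.5000, 0.8660); from cell (1,5)
  next x-line at t=0.7400, next y-line at t=0.4157; Δt_x=2.0000, Δt_y=1.1547
    y: enter (1,6) at t=0.4157
    x: enter (0,6) at t=0.7400 ← occupied
  → r_3 = 0.7400
beam 4: φ=135°, α=210°
  dir = (cos 210°, sin 210°) = (-0.8660, -0.5000); from cell (1,5)
  next x-line at t=0.4272, next y-line at t=1.2800; Δt_x=1.1547, Δt_y=2.0000
    x: enter (0,5) at t=0.4272 ← occupied
  → r_4 = 0.4272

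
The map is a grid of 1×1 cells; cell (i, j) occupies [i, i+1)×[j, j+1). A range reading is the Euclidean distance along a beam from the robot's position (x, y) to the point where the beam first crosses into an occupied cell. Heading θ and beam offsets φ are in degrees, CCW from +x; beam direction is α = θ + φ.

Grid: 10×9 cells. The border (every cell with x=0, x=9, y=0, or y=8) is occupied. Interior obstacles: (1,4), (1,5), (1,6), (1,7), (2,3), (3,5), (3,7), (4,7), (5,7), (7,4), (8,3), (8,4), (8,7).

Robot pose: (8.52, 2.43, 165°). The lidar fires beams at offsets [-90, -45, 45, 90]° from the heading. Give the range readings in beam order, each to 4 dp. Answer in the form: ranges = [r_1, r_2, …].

beam 1: φ=-90°, α=75°
  direction (0.2588, 0.9659); cell (8,2); t to first gridline: x 1.8546, y 0.5901 (then +3.8637 / +1.0353)
    (8,3) via y @ 0.5901  # hit
  → r_1 = 0.5901
beam 2: φ=-45°, α=120°
  direction (-0.5000, 0.8660); cell (8,2); t to first gridline: x 1.0400, y 0.6582 (then +2.0000 / +1.1547)
    (8,3) via y @ 0.6582  # hit
  → r_2 = 0.6582
beam 3: φ=45°, α=210°
  direction (-0.8660, -0.5000); cell (8,2); t to first gridline: x 0.6004, y 0.8600 (then +1.1547 / +2.0000)
    (7,2) via x @ 0.6004
    (7,1) via y @ 0.8600
    (6,1) via x @ 1.7551
    (6,0) via y @ 2.8600  # hit
  → r_3 = 2.8600
beam 4: φ=90°, α=255°
  direction (-0.2588, -0.9659); cell (8,2); t to first gridline: x 2.0091, y 0.4452 (then +3.8637 / +1.0353)
    (8,1) via y @ 0.4452
    (8,0) via y @ 1.4804  # hit
  → r_4 = 1.4804

ranges = [0.5901, 0.6582, 2.8600, 1.4804]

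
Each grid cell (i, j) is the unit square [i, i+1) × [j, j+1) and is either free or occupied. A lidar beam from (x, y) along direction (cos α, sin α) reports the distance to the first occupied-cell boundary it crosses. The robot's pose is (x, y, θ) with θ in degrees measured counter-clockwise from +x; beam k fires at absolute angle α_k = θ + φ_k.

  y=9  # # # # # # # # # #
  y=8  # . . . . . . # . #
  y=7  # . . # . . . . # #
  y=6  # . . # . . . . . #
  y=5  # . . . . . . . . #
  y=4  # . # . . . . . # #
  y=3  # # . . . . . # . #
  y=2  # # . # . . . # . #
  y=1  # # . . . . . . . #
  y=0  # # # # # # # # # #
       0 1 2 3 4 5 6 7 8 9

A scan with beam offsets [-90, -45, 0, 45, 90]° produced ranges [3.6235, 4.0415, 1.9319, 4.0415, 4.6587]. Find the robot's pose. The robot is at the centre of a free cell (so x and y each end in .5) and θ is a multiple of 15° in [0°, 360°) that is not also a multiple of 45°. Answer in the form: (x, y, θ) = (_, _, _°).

The pose lattice has 52·16 = 832 candidates. Test each by forward raycasting.
  (6.5, 1.5, 75°): beam 1 = 1.9319 ≠ 3.6235 ✗
  (1.5, 7.5, 60°): beam 1 = 1.7321 ≠ 3.6235 ✗
  (5.5, 7.5, 345°): beam 1 = 6.7293 ≠ 3.6235 ✗
  (5.5, 3.5, 195°): beam 1 = 5.6940 ≠ 3.6235 ✗
  …
  (5.5, 4.5, 345°): r_1=3.6235, r_2=4.0415, r_3=1.9319, r_4=4.0415, r_5=4.6587 — all match ✓
No second candidate reproduces the full scan.

(x, y, θ) = (5.5, 4.5, 345°)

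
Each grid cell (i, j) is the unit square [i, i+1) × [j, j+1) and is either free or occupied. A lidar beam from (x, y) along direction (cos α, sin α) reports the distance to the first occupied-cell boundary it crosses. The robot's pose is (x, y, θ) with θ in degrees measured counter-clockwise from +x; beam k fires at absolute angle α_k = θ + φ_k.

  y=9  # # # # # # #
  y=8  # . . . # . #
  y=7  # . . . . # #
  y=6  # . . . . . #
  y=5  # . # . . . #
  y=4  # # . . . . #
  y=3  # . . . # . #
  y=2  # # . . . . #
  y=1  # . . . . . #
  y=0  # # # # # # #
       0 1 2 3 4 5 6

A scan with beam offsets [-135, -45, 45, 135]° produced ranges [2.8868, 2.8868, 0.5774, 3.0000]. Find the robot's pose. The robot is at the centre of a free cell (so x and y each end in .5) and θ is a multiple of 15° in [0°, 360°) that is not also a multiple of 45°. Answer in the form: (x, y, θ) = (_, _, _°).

The pose lattice has 34·16 = 544 candidates. Test each by forward raycasting.
  (1.5, 8.5, 30°): beam 1 = 1.9319 ≠ 2.8868 ✗
  (3.5, 3.5, 150°): beam 1 = 0.5176 ≠ 2.8868 ✗
  (3.5, 6.5, 15°): beam 1 = 1.0000 ≠ 2.8868 ✗
  (5.5, 5.5, 330°): beam 1 = 3.6235 ≠ 2.8868 ✗
  …
  (3.5, 5.5, 105°): r_1=2.8868, r_2=2.8868, r_3=0.5774, r_4=3.0000 — all match ✓
Unique over the lattice → pose = (3.5, 5.5, 105°).

(x, y, θ) = (3.5, 5.5, 105°)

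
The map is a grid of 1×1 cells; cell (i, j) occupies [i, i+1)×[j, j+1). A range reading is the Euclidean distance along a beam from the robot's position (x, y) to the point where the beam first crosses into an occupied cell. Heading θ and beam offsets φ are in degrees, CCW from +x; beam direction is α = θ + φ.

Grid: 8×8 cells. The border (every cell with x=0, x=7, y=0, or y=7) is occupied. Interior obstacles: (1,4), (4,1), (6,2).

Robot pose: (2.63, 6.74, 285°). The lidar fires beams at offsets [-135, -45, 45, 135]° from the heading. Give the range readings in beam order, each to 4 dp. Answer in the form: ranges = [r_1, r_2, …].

ranges = [0.5200, 2.0092, 5.0460, 0.3002]

beam 1: φ=-135°, α=150°
  direction (-0.8660, 0.5000); cell (2,6); t to first gridline: x 0.7275, y 0.5200 (then +1.1547 / +2.0000)
    (2,7) via y @ 0.5200  # hit
  → r_1 = 0.5200
beam 2: φ=-45°, α=240°
  direction (-0.5000, -0.8660); cell (2,6); t to first gridline: x 1.2600, y 0.8545 (then +2.0000 / +1.1547)
    (2,5) via y @ 0.8545
    (1,5) via x @ 1.2600
    (1,4) via y @ 2.0092  # hit
  → r_2 = 2.0092
beam 3: φ=45°, α=330°
  direction (0.8660, -0.5000); cell (2,6); t to first gridline: x 0.4272, y 1.4800 (then +1.1547 / +2.0000)
    (3,6) via x @ 0.4272
    (3,5) via y @ 1.4800
    (4,5) via x @ 1.5819
    (5,5) via x @ 2.7366
    (5,4) via y @ 3.4800
    (6,4) via x @ 3.8913
    (7,4) via x @ 5.0460  # hit
  → r_3 = 5.0460
beam 4: φ=135°, α=60°
  direction (0.5000, 0.8660); cell (2,6); t to first gridline: x 0.7400, y 0.3002 (then +2.0000 / +1.1547)
    (2,7) via y @ 0.3002  # hit
  → r_4 = 0.3002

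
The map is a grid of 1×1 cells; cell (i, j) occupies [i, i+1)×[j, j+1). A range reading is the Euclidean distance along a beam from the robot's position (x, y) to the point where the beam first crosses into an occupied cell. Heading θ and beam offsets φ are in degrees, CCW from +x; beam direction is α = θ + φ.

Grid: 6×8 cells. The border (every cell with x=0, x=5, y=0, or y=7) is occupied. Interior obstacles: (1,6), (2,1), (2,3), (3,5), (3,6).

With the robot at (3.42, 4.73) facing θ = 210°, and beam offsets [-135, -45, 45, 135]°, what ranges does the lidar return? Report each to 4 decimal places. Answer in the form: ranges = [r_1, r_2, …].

beam 1: φ=-135°, α=75°
  direction (0.2588, 0.9659); cell (3,4); t to first gridline: x 2.2409, y 0.2795 (then +3.8637 / +1.0353)
    (3,5) via y @ 0.2795  # hit
  → r_1 = 0.2795
beam 2: φ=-45°, α=165°
  direction (-0.9659, 0.2588); cell (3,4); t to first gridline: x 0.4348, y 1.0432 (then +1.0353 / +3.8637)
    (2,4) via x @ 0.4348
    (2,5) via y @ 1.0432
    (1,5) via x @ 1.4701
    (0,5) via x @ 2.5054  # hit
  → r_2 = 2.5054
beam 3: φ=45°, α=255°
  direction (-0.2588, -0.9659); cell (3,4); t to first gridline: x 1.6228, y 0.7558 (then +3.8637 / +1.0353)
    (3,3) via y @ 0.7558
    (2,3) via x @ 1.6228  # hit
  → r_3 = 1.6228
beam 4: φ=135°, α=345°
  direction (0.9659, -0.2588); cell (3,4); t to first gridline: x 0.6005, y 2.8205 (then +1.0353 / +3.8637)
    (4,4) via x @ 0.6005
    (5,4) via x @ 1.6357  # hit
  → r_4 = 1.6357

ranges = [0.2795, 2.5054, 1.6228, 1.6357]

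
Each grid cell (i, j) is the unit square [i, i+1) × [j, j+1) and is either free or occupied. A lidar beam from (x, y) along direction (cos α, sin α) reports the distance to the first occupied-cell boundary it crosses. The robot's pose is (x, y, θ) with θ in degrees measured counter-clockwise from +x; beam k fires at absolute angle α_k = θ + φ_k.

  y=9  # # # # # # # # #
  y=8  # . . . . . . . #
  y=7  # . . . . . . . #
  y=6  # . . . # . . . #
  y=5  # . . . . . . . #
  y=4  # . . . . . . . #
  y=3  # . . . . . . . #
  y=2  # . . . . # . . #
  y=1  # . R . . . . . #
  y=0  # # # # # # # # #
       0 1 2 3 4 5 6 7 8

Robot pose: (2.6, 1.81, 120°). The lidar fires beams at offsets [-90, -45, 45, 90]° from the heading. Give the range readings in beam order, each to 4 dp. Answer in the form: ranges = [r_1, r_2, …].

beam 1: φ=-90°, α=30°
  dir = (cos 30°, sin 30°) = (0.8660, 0.5000); from cell (2,1)
  next x-line at t=0.4619, next y-line at t=0.3800; Δt_x=1.1547, Δt_y=2.0000
    y: enter (2,2) at t=0.3800
    x: enter (3,2) at t=0.4619
    x: enter (4,2) at t=1.6166
    y: enter (4,3) at t=2.3800
    x: enter (5,3) at t=2.7713
    x: enter (6,3) at t=3.9260
    y: enter (6,4) at t=4.3800
    x: enter (7,4) at t=5.0807
    x: enter (8,4) at t=6.2354 ← occupied
  → r_1 = 6.2354
beam 2: φ=-45°, α=75°
  dir = (cos 75°, sin 75°) = (0.2588, 0.9659); from cell (2,1)
  next x-line at t=1.5455, next y-line at t=0.1967; Δt_x=3.8637, Δt_y=1.0353
    y: enter (2,2) at t=0.1967
    y: enter (2,3) at t=1.2320
    x: enter (3,3) at t=1.5455
    y: enter (3,4) at t=2.2673
    y: enter (3,5) at t=3.3025
    y: enter (3,6) at t=4.3378
    y: enter (3,7) at t=5.3731
    x: enter (4,7) at t=5.4092
    y: enter (4,8) at t=6.4084
    y: enter (4,9) at t=7.4436 ← occupied
  → r_2 = 7.4436
beam 3: φ=45°, α=165°
  dir = (cos 165°, sin 165°) = (-0.9659, 0.2588); from cell (2,1)
  next x-line at t=0.6212, next y-line at t=0.7341; Δt_x=1.0353, Δt_y=3.8637
    x: enter (1,1) at t=0.6212
    y: enter (1,2) at t=0.7341
    x: enter (0,2) at t=1.6564 ← occupied
  → r_3 = 1.6564
beam 4: φ=90°, α=210°
  dir = (cos 210°, sin 210°) = (-0.8660, -0.5000); from cell (2,1)
  next x-line at t=0.6928, next y-line at t=1.6200; Δt_x=1.1547, Δt_y=2.0000
    x: enter (1,1) at t=0.6928
    y: enter (1,0) at t=1.6200 ← occupied
  → r_4 = 1.6200

ranges = [6.2354, 7.4436, 1.6564, 1.6200]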